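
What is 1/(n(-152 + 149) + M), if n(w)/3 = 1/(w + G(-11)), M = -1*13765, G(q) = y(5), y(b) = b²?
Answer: -22/302827 ≈ -7.2649e-5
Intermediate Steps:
G(q) = 25 (G(q) = 5² = 25)
M = -13765
n(w) = 3/(25 + w) (n(w) = 3/(w + 25) = 3/(25 + w))
1/(n(-152 + 149) + M) = 1/(3/(25 + (-152 + 149)) - 13765) = 1/(3/(25 - 3) - 13765) = 1/(3/22 - 13765) = 1/(-302827/22) = -22/302827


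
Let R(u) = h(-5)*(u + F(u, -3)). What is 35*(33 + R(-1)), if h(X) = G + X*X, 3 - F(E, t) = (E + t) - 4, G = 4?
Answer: 11305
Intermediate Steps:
F(E, t) = 7 - E - t (F(E, t) = 3 - ((E + t) - 4) = 3 - (-4 + E + t) = 3 + (4 - E - t) = 7 - E - t)
h(X) = 4 + X² (h(X) = 4 + X*X = 4 + X²)
R(u) = 290 (R(u) = (4 + (-5)²)*(u + (7 - u - 1*(-3))) = (4 + 25)*(u + (7 - u + 3)) = 29*(u + (10 - u)) = 29*10 = 290)
35*(33 + R(-1)) = 35*(33 + 290) = 35*323 = 11305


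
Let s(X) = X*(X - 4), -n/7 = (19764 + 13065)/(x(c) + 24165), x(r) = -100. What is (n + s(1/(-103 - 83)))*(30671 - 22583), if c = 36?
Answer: -5346394573862/69379395 ≈ -77060.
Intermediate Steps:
n = -229803/24065 (n = -7*(19764 + 13065)/(-100 + 24165) = -229803/24065 ≈ -9.5493)
s(X) = X*(-4 + X)
(n + s(1/(-103 - 83)))*(30671 - 22583) = (-229803/24065 + (-4 + 1/(-103 - 83))/(-103 - 83))*(30671 - 22583) = (-229803/24065 + (-4 + 1/(-186))/(-186))*8088 = (-229803/24065 - (-4 - 1/186)/186)*8088 = (-229803/24065 - 1/186*(-745/186))*8088 = (-229803/24065 + 745/34596)*8088 = -7932336163/832552740*8088 = -5346394573862/69379395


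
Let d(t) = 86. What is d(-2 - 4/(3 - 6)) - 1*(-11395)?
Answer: 11481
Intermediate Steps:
d(-2 - 4/(3 - 6)) - 1*(-11395) = 86 - 1*(-11395) = 86 + 11395 = 11481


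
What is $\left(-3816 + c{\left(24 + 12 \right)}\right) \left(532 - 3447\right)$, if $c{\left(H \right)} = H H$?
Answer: $7345800$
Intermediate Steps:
$c{\left(H \right)} = H^{2}$
$\left(-3816 + c{\left(24 + 12 \right)}\right) \left(532 - 3447\right) = \left(-3816 + \left(24 + 12\right)^{2}\right) \left(532 - 3447\right) = \left(-3816 + 36^{2}\right) \left(-2915\right) = \left(-3816 + 1296\right) \left(-2915\right) = \left(-2520\right) \left(-2915\right) = 7345800$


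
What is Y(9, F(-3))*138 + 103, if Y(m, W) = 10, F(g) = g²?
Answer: 1483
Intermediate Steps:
Y(9, F(-3))*138 + 103 = 10*138 + 103 = 1380 + 103 = 1483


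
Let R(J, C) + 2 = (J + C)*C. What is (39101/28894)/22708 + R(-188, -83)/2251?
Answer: 14756994311783/1476937266952 ≈ 9.9916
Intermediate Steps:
R(J, C) = -2 + C*(C + J) (R(J, C) = -2 + (J + C)*C = -2 + (C + J)*C = -2 + C*(C + J))
(39101/28894)/22708 + R(-188, -83)/2251 = (39101/28894)/22708 + (-2 + (-83)**2 - 83*(-188))/2251 = (39101*(1/28894))*(1/22708) + (-2 + 6889 + 15604)*(1/2251) = (39101/28894)*(1/22708) + 22491*(1/2251) = 39101/656124952 + 22491/2251 = 14756994311783/1476937266952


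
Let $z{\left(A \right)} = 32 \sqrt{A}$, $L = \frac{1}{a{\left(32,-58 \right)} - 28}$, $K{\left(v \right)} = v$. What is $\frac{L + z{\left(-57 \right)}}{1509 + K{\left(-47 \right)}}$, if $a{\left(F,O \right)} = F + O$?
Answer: $- \frac{1}{78948} + \frac{16 i \sqrt{57}}{731} \approx -1.2667 \cdot 10^{-5} + 0.16525 i$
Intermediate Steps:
$L = - \frac{1}{54}$ ($L = \frac{1}{\left(32 - 58\right) - 28} = \frac{1}{-26 - 28} = \frac{1}{-54} = - \frac{1}{54} \approx -0.018519$)
$\frac{L + z{\left(-57 \right)}}{1509 + K{\left(-47 \right)}} = \frac{- \frac{1}{54} + 32 \sqrt{-57}}{1509 - 47} = \frac{- \frac{1}{54} + 32 i \sqrt{57}}{1462} = \left(- \frac{1}{54} + 32 i \sqrt{57}\right) \frac{1}{1462} = - \frac{1}{78948} + \frac{16 i \sqrt{57}}{731}$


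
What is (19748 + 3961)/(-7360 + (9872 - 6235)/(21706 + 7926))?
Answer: -234181696/72695961 ≈ -3.2214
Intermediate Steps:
(19748 + 3961)/(-7360 + (9872 - 6235)/(21706 + 7926)) = 23709/(-7360 + 3637/29632) = 23709/(-218087883/29632) = 23709*(-29632/218087883) = -234181696/72695961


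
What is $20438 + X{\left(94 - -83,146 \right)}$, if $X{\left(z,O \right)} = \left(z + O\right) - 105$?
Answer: $20656$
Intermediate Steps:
$X{\left(z,O \right)} = -105 + O + z$ ($X{\left(z,O \right)} = \left(O + z\right) - 105 = -105 + O + z$)
$20438 + X{\left(94 - -83,146 \right)} = 20438 + \left(-105 + 146 + \left(94 - -83\right)\right) = 20438 + \left(-105 + 146 + \left(94 + 83\right)\right) = 20438 + \left(-105 + 146 + 177\right) = 20438 + 218 = 20656$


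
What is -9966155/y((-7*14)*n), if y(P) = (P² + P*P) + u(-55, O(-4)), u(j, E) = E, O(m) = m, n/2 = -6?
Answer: -9966155/2765948 ≈ -3.6032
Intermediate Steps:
n = -12 (n = 2*(-6) = -12)
y(P) = -4 + 2*P² (y(P) = (P² + P*P) - 4 = (P² + P²) - 4 = 2*P² - 4 = -4 + 2*P²)
-9966155/y((-7*14)*n) = -9966155/(-4 + 2*(-7*14*(-12))²) = -9966155/(-4 + 2*(-98*(-12))²) = -9966155/(-4 + 2*1176²) = -9966155/(-4 + 2*1382976) = -9966155/(-4 + 2765952) = -9966155/2765948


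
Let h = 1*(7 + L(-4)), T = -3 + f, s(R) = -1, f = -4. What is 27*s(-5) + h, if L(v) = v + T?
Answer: -31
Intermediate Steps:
T = -7 (T = -3 - 4 = -7)
L(v) = -7 + v (L(v) = v - 7 = -7 + v)
h = -4 (h = 1*(7 + (-7 - 4)) = 1*(7 - 11) = 1*(-4) = -4)
27*s(-5) + h = 27*(-1) - 4 = -27 - 4 = -31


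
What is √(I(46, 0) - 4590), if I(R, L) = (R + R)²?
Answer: √3874 ≈ 62.241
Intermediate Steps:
I(R, L) = 4*R² (I(R, L) = (2*R)² = 4*R²)
√(I(46, 0) - 4590) = √(4*46² - 4590) = √(4*2116 - 4590) = √(8464 - 4590) = √3874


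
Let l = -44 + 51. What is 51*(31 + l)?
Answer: 1938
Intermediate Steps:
l = 7
51*(31 + l) = 51*(31 + 7) = 51*38 = 1938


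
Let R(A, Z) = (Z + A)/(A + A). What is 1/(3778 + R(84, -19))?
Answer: 168/634769 ≈ 0.00026466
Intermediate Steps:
R(A, Z) = (A + Z)/(2*A) (R(A, Z) = (A + Z)/((2*A)) = (A + Z)*(1/(2*A)) = (A + Z)/(2*A))
1/(3778 + R(84, -19)) = 1/(3778 + (½)*(84 - 19)/84) = 1/(3778 + (½)*(1/84)*65) = 1/(3778 + 65/168) = 1/(634769/168) = 168/634769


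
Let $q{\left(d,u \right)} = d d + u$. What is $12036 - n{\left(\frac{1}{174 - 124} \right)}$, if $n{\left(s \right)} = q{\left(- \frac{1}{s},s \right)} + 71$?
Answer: $\frac{473249}{50} \approx 9465.0$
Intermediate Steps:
$q{\left(d,u \right)} = u + d^{2}$ ($q{\left(d,u \right)} = d^{2} + u = u + d^{2}$)
$n{\left(s \right)} = 71 + s + \frac{1}{s^{2}}$ ($n{\left(s \right)} = \left(s + \left(- \frac{1}{s}\right)^{2}\right) + 71 = \left(s + \frac{1}{s^{2}}\right) + 71 = 71 + s + \frac{1}{s^{2}}$)
$12036 - n{\left(\frac{1}{174 - 124} \right)} = 12036 - \left(71 + \frac{1}{174 - 124} + \frac{1}{\frac{1}{\left(174 - 124\right)^{2}}}\right) = 12036 - \left(71 + \frac{1}{50} + \frac{1}{\frac{1}{2500}}\right) = 12036 - \left(71 + \frac{1}{50} + \frac{1}{(\frac{1}{50})^{2}}\right) = 12036 - \left(71 + \frac{1}{50} + 2500\right) = 12036 - \frac{128551}{50} = \frac{473249}{50}$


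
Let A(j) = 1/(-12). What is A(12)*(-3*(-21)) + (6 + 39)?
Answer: 159/4 ≈ 39.750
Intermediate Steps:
A(j) = -1/12
A(12)*(-3*(-21)) + (6 + 39) = -(-1)*(-21)/4 + (6 + 39) = -1/12*63 + 45 = -21/4 + 45 = 159/4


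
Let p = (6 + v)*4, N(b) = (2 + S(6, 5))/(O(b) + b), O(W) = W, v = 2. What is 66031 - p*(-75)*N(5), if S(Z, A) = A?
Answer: 67711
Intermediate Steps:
N(b) = 7/(2*b) (N(b) = (2 + 5)/(b + b) = 7/((2*b)) = 7*(1/(2*b)) = 7/(2*b))
p = 32 (p = (6 + 2)*4 = 8*4 = 32)
66031 - p*(-75)*N(5) = 66031 - 32*(-75)*(7/2)/5 = 66031 - (-2400)*(7/2)*(⅕) = 66031 - (-2400)*7/10 = 66031 - 1*(-1680) = 66031 + 1680 = 67711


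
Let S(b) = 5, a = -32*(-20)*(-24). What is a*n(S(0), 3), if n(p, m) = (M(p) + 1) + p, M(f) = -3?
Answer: -46080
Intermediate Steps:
a = -15360 (a = 640*(-24) = -15360)
n(p, m) = -2 + p (n(p, m) = (-3 + 1) + p = -2 + p)
a*n(S(0), 3) = -15360*(-2 + 5) = -15360*3 = -46080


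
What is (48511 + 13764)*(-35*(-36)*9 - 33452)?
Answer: -1377024800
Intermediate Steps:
(48511 + 13764)*(-35*(-36)*9 - 33452) = 62275*(1260*9 - 33452) = 62275*(11340 - 33452) = 62275*(-22112) = -1377024800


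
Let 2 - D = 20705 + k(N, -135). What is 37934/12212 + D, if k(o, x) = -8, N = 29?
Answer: -126344703/6106 ≈ -20692.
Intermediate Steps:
D = -20695 (D = 2 - (20705 - 8) = 2 - 1*20697 = 2 - 20697 = -20695)
37934/12212 + D = 37934/12212 - 20695 = 37934*(1/12212) - 20695 = 18967/6106 - 20695 = -126344703/6106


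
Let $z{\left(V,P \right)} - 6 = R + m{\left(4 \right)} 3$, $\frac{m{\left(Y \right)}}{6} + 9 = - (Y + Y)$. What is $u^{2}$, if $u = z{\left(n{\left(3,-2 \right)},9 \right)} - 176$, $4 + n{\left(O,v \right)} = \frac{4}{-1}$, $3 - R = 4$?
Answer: $227529$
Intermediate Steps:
$R = -1$ ($R = 3 - 4 = -1$)
$n{\left(O,v \right)} = -8$ ($n{\left(O,v \right)} = -4 + \frac{4}{-1} = -4 + 4 \left(-1\right) = -4 - 4 = -8$)
$m{\left(Y \right)} = -54 - 12 Y$ ($m{\left(Y \right)} = -54 + 6 \left(- (Y + Y)\right) = -54 + 6 \left(- 2 Y\right) = -54 - 12 Y$)
$z{\left(V,P \right)} = -301$ ($z{\left(V,P \right)} = 6 + \left(-1 + \left(-54 - 48\right) 3\right) = 6 - 307 = -301$)
$u = -477$ ($u = -301 - 176 = -477$)
$u^{2} = \left(-477\right)^{2} = 227529$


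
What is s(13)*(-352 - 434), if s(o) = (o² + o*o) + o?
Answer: -275886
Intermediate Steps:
s(o) = o + 2*o² (s(o) = (o² + o²) + o = 2*o² + o = o + 2*o²)
s(13)*(-352 - 434) = (13*(1 + 2*13))*(-352 - 434) = (13*(1 + 26))*(-786) = (13*27)*(-786) = 351*(-786) = -275886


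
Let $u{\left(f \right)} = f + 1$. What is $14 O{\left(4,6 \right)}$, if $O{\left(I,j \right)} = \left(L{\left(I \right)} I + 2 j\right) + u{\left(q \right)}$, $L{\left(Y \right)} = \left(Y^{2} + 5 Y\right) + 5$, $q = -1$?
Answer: $2464$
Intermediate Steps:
$L{\left(Y \right)} = 5 + Y^{2} + 5 Y$
$u{\left(f \right)} = 1 + f$
$O{\left(I,j \right)} = 2 j + I \left(5 + I^{2} + 5 I\right)$ ($O{\left(I,j \right)} = \left(\left(5 + I^{2} + 5 I\right) I + 2 j\right) + \left(1 - 1\right) = \left(I \left(5 + I^{2} + 5 I\right) + 2 j\right) + 0 = \left(2 j + I \left(5 + I^{2} + 5 I\right)\right) + 0 = 2 j + I \left(5 + I^{2} + 5 I\right)$)
$14 O{\left(4,6 \right)} = 14 \left(2 \cdot 6 + 4 \left(5 + 4^{2} + 5 \cdot 4\right)\right) = 14 \left(12 + 4 \left(5 + 16 + 20\right)\right) = 14 \left(12 + 4 \cdot 41\right) = 14 \left(12 + 164\right) = 14 \cdot 176 = 2464$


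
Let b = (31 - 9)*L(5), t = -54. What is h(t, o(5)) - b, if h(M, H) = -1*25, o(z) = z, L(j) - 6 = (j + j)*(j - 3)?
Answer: -597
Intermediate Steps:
L(j) = 6 + 2*j*(-3 + j) (L(j) = 6 + (j + j)*(j - 3) = 6 + (2*j)*(-3 + j) = 6 + 2*j*(-3 + j))
h(M, H) = -25
b = 572 (b = (31 - 9)*(6 - 6*5 + 2*5**2) = 22*(6 - 30 + 2*25) = 22*(6 - 30 + 50) = 22*26 = 572)
h(t, o(5)) - b = -25 - 1*572 = -25 - 572 = -597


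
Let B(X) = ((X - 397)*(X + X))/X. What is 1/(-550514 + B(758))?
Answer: -1/549792 ≈ -1.8189e-6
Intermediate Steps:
B(X) = -794 + 2*X (B(X) = ((-397 + X)*(2*X))/X = (2*X*(-397 + X))/X = -794 + 2*X)
1/(-550514 + B(758)) = 1/(-550514 + (-794 + 2*758)) = 1/(-550514 + (-794 + 1516)) = 1/(-550514 + 722) = 1/(-549792) = -1/549792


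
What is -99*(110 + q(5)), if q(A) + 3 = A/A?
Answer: -10692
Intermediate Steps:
q(A) = -2 (q(A) = -3 + A/A = -3 + 1 = -2)
-99*(110 + q(5)) = -99*(110 - 2) = -99*108 = -10692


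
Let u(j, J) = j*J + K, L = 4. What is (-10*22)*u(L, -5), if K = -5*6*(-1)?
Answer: -2200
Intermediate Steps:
K = 30 (K = -30*(-1) = 30)
u(j, J) = 30 + J*j (u(j, J) = j*J + 30 = J*j + 30 = 30 + J*j)
(-10*22)*u(L, -5) = (-10*22)*(30 - 5*4) = -220*(30 - 20) = -220*10 = -2200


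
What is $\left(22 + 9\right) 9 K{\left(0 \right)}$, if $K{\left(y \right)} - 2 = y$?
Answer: $558$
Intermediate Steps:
$K{\left(y \right)} = 2 + y$
$\left(22 + 9\right) 9 K{\left(0 \right)} = \left(22 + 9\right) 9 \left(2 + 0\right) = 31 \cdot 9 \cdot 2 = 279 \cdot 2 = 558$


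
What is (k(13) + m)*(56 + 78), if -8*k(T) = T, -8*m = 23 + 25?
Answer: -4087/4 ≈ -1021.8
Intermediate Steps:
m = -6 (m = -(23 + 25)/8 = -⅛*48 = -6)
k(T) = -T/8
(k(13) + m)*(56 + 78) = (-⅛*13 - 6)*(56 + 78) = (-13/8 - 6)*134 = -61/8*134 = -4087/4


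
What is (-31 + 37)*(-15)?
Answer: -90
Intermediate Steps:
(-31 + 37)*(-15) = 6*(-15) = -90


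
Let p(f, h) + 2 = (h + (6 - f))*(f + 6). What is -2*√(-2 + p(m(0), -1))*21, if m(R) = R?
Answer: -42*√26 ≈ -214.16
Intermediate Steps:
p(f, h) = -2 + (6 + f)*(6 + h - f) (p(f, h) = -2 + (h + (6 - f))*(f + 6) = -2 + (6 + h - f)*(6 + f) = -2 + (6 + f)*(6 + h - f))
-2*√(-2 + p(m(0), -1))*21 = -2*√(-2 + (34 - 1*0² + 6*(-1) + 0*(-1)))*21 = -2*√(-2 + (34 - 1*0 - 6 + 0))*21 = -2*√(-2 + (34 + 0 - 6 + 0))*21 = -2*√(-2 + 28)*21 = -2*√26*21 = -42*√26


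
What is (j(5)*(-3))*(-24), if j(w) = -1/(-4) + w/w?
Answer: 90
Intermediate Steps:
j(w) = 5/4 (j(w) = -1*(-¼) + 1 = ¼ + 1 = 5/4)
(j(5)*(-3))*(-24) = ((5/4)*(-3))*(-24) = -15/4*(-24) = 90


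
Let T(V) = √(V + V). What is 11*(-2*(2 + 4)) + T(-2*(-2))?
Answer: -132 + 2*√2 ≈ -129.17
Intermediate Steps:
T(V) = √2*√V (T(V) = √(2*V) = √2*√V)
11*(-2*(2 + 4)) + T(-2*(-2)) = 11*(-2*(2 + 4)) + √2*√(-2*(-2)) = 11*(-2*6) + √2*√4 = 11*(-12) + √2*2 = -132 + 2*√2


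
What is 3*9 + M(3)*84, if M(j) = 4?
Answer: 363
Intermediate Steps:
3*9 + M(3)*84 = 3*9 + 4*84 = 27 + 336 = 363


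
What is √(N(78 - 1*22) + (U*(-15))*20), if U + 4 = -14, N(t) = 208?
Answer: 2*√1402 ≈ 74.887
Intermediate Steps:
U = -18 (U = -4 - 14 = -18)
√(N(78 - 1*22) + (U*(-15))*20) = √(208 - 18*(-15)*20) = √(208 + 270*20) = √(208 + 5400) = √5608 = 2*√1402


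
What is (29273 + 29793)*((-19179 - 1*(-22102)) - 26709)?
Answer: -1404943876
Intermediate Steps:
(29273 + 29793)*((-19179 - 1*(-22102)) - 26709) = 59066*((-19179 + 22102) - 26709) = 59066*(2923 - 26709) = 59066*(-23786) = -1404943876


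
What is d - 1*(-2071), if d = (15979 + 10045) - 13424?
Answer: 14671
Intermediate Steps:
d = 12600 (d = 26024 - 13424 = 12600)
d - 1*(-2071) = 12600 - 1*(-2071) = 12600 + 2071 = 14671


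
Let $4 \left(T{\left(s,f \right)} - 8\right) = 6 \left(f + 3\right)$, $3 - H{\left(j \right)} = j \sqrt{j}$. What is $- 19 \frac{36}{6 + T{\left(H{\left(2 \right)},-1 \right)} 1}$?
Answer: $- \frac{684}{17} \approx -40.235$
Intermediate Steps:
$H{\left(j \right)} = 3 - j^{\frac{3}{2}}$ ($H{\left(j \right)} = 3 - j \sqrt{j} = 3 - j^{\frac{3}{2}}$)
$T{\left(s,f \right)} = \frac{25}{2} + \frac{3 f}{2}$ ($T{\left(s,f \right)} = 8 + \frac{6 \left(f + 3\right)}{4} = 8 + \frac{6 \left(3 + f\right)}{4} = 8 + \frac{18 + 6 f}{4} = 8 + \left(\frac{9}{2} + \frac{3 f}{2}\right) = \frac{25}{2} + \frac{3 f}{2}$)
$- 19 \frac{36}{6 + T{\left(H{\left(2 \right)},-1 \right)} 1} = - 19 \frac{36}{6 + \left(\frac{25}{2} + \frac{3}{2} \left(-1\right)\right) 1} = - 19 \frac{36}{6 + \left(\frac{25}{2} - \frac{3}{2}\right) 1} = - 19 \frac{36}{6 + 11 \cdot 1} = - 19 \frac{36}{6 + 11} = - 19 \cdot \frac{36}{17} = - 19 \cdot 36 \cdot \frac{1}{17} = \left(-19\right) \frac{36}{17} = - \frac{684}{17}$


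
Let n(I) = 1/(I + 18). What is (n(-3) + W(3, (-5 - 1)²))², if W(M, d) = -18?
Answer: 72361/225 ≈ 321.60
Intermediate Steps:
n(I) = 1/(18 + I)
(n(-3) + W(3, (-5 - 1)²))² = (1/(18 - 3) - 18)² = (1/15 - 18)² = (-269/15)² = 72361/225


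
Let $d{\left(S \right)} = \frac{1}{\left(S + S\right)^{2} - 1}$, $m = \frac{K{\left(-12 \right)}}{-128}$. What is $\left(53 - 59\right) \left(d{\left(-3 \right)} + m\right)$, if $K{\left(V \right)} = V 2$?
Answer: $- \frac{363}{280} \approx -1.2964$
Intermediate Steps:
$K{\left(V \right)} = 2 V$
$m = \frac{3}{16}$ ($m = \frac{2 \left(-12\right)}{-128} = \left(-24\right) \left(- \frac{1}{128}\right) = \frac{3}{16} \approx 0.1875$)
$d{\left(S \right)} = \frac{1}{-1 + 4 S^{2}}$ ($d{\left(S \right)} = \frac{1}{\left(2 S\right)^{2} - 1} = \frac{1}{4 S^{2} - 1} = \frac{1}{-1 + 4 S^{2}}$)
$\left(53 - 59\right) \left(d{\left(-3 \right)} + m\right) = \left(53 - 59\right) \left(\frac{1}{-1 + 4 \left(-3\right)^{2}} + \frac{3}{16}\right) = - 6 \left(\frac{1}{-1 + 4 \cdot 9} + \frac{3}{16}\right) = - 6 \left(\frac{1}{-1 + 36} + \frac{3}{16}\right) = - 6 \left(\frac{1}{35} + \frac{3}{16}\right) = \left(-6\right) \frac{121}{560} = - \frac{363}{280}$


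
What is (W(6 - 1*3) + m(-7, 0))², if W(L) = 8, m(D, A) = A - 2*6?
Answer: 16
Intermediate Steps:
m(D, A) = -12 + A (m(D, A) = A - 12 = -12 + A)
(W(6 - 1*3) + m(-7, 0))² = (8 + (-12 + 0))² = (8 - 12)² = (-4)² = 16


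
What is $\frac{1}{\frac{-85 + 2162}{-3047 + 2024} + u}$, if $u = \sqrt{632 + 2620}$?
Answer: $\frac{2211}{3536939} + \frac{2178 \sqrt{813}}{3536939} \approx 0.018183$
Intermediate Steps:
$u = 2 \sqrt{813}$ ($u = \sqrt{3252} = 2 \sqrt{813} \approx 57.026$)
$\frac{1}{\frac{-85 + 2162}{-3047 + 2024} + u} = \frac{1}{\frac{-85 + 2162}{-3047 + 2024} + 2 \sqrt{813}} = \frac{1}{\frac{2077}{-1023} + 2 \sqrt{813}} = \frac{1}{2077 \left(- \frac{1}{1023}\right) + 2 \sqrt{813}} = \frac{1}{- \frac{67}{33} + 2 \sqrt{813}}$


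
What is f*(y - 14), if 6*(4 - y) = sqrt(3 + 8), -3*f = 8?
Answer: 80/3 + 4*sqrt(11)/9 ≈ 28.141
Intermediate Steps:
f = -8/3 (f = -1/3*8 = -8/3 ≈ -2.6667)
y = 4 - sqrt(11)/6 (y = 4 - sqrt(3 + 8)/6 = 4 - sqrt(11)/6 ≈ 3.4472)
f*(y - 14) = -8*((4 - sqrt(11)/6) - 14)/3 = -8*(-10 - sqrt(11)/6)/3 = 80/3 + 4*sqrt(11)/9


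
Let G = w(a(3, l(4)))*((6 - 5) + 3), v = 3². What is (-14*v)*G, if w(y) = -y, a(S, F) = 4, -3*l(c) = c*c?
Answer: 2016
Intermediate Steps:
l(c) = -c²/3 (l(c) = -c*c/3 = -c²/3)
v = 9
G = -16 (G = (-1*4)*((6 - 5) + 3) = -4*(1 + 3) = -4*4 = -16)
(-14*v)*G = -14*9*(-16) = -126*(-16) = 2016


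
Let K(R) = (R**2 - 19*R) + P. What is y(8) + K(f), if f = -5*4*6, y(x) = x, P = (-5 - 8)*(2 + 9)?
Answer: 16545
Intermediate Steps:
P = -143 (P = -13*11 = -143)
f = -120 (f = -20*6 = -120)
K(R) = -143 + R**2 - 19*R (K(R) = (R**2 - 19*R) - 143 = -143 + R**2 - 19*R)
y(8) + K(f) = 8 + (-143 + (-120)**2 - 19*(-120)) = 8 + (-143 + 14400 + 2280) = 8 + 16537 = 16545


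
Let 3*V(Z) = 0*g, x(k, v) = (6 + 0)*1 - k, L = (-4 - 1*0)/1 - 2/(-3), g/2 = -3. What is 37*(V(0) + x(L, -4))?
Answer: 1036/3 ≈ 345.33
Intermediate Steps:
g = -6 (g = 2*(-3) = -6)
L = -10/3 (L = (-4 + 0)*1 - 2*(-⅓) = -4*1 + ⅔ = -4 + ⅔ = -10/3 ≈ -3.3333)
x(k, v) = 6 - k (x(k, v) = 6*1 - k = 6 - k)
V(Z) = 0 (V(Z) = (0*(-6))/3 = (⅓)*0 = 0)
37*(V(0) + x(L, -4)) = 37*(0 + (6 - 1*(-10/3))) = 37*(0 + (6 + 10/3)) = 37*(0 + 28/3) = 37*(28/3) = 1036/3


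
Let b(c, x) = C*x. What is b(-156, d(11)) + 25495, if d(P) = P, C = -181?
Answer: 23504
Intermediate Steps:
b(c, x) = -181*x
b(-156, d(11)) + 25495 = -181*11 + 25495 = -1991 + 25495 = 23504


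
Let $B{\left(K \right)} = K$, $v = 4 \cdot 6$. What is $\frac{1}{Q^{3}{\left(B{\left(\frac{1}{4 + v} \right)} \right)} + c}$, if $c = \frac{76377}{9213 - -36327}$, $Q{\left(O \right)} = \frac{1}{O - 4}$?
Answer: $\frac{6920212860}{11495095423} \approx 0.60201$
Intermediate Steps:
$v = 24$
$Q{\left(O \right)} = \frac{1}{-4 + O}$
$c = \frac{25459}{15180}$ ($c = \frac{76377}{9213 + 36327} = \frac{76377}{45540} = 76377 \cdot \frac{1}{45540} = \frac{25459}{15180} \approx 1.6771$)
$\frac{1}{Q^{3}{\left(B{\left(\frac{1}{4 + v} \right)} \right)} + c} = \frac{1}{\left(\frac{1}{-4 + \frac{1}{4 + 24}}\right)^{3} + \frac{25459}{15180}} = \frac{1}{\left(\frac{1}{-4 + \frac{1}{28}}\right)^{3} + \frac{25459}{15180}} = \frac{1}{\left(\frac{1}{- \frac{111}{28}}\right)^{3} + \frac{25459}{15180}} = \frac{1}{\left(- \frac{28}{111}\right)^{3} + \frac{25459}{15180}} = \frac{1}{- \frac{21952}{1367631} + \frac{25459}{15180}} = \frac{1}{\frac{11495095423}{6920212860}} = \frac{6920212860}{11495095423}$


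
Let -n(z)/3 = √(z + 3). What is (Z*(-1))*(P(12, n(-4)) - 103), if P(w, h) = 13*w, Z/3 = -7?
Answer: 1113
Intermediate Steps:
Z = -21 (Z = 3*(-7) = -21)
n(z) = -3*√(3 + z) (n(z) = -3*√(z + 3) = -3*√(3 + z))
(Z*(-1))*(P(12, n(-4)) - 103) = (-21*(-1))*(13*12 - 103) = 21*(156 - 103) = 21*53 = 1113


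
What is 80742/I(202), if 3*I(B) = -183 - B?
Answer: -242226/385 ≈ -629.16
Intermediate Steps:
I(B) = -61 - B/3 (I(B) = (-183 - B)/3 = -61 - B/3)
80742/I(202) = 80742/(-61 - 1/3*202) = 80742/(-61 - 202/3) = 80742/(-385/3) = 80742*(-3/385) = -242226/385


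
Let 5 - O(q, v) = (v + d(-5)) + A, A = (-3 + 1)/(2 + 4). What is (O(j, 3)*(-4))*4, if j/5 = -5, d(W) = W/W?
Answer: -64/3 ≈ -21.333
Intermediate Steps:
d(W) = 1
j = -25 (j = 5*(-5) = -25)
A = -⅓ (A = -2/6 = -2*⅙ = -⅓ ≈ -0.33333)
O(q, v) = 13/3 - v (O(q, v) = 5 - ((v + 1) - ⅓) = 5 - ((1 + v) - ⅓) = 5 - (⅔ + v) = 5 + (-⅔ - v) = 13/3 - v)
(O(j, 3)*(-4))*4 = ((13/3 - 1*3)*(-4))*4 = ((13/3 - 3)*(-4))*4 = ((4/3)*(-4))*4 = -16/3*4 = -64/3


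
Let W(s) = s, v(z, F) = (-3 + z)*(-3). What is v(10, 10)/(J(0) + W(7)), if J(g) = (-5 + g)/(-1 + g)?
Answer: -7/4 ≈ -1.7500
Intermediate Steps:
v(z, F) = 9 - 3*z
J(g) = (-5 + g)/(-1 + g)
v(10, 10)/(J(0) + W(7)) = (9 - 3*10)/((-5 + 0)/(-1 + 0) + 7) = (9 - 30)/(-5/(-1) + 7) = -21/(-1*(-5) + 7) = -21/(5 + 7) = -21/12 = (1/12)*(-21) = -7/4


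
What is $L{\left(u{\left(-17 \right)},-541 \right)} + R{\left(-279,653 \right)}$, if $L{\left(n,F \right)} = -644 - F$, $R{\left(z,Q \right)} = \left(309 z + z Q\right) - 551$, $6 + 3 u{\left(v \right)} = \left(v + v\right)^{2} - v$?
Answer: $-269052$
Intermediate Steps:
$u{\left(v \right)} = -2 - \frac{v}{3} + \frac{4 v^{2}}{3}$ ($u{\left(v \right)} = -2 + \frac{\left(v + v\right)^{2} - v}{3} = -2 + \frac{\left(2 v\right)^{2} - v}{3} = -2 + \frac{4 v^{2} - v}{3} = -2 + \frac{- v + 4 v^{2}}{3} = -2 + \left(- \frac{v}{3} + \frac{4 v^{2}}{3}\right) = -2 - \frac{v}{3} + \frac{4 v^{2}}{3}$)
$R{\left(z,Q \right)} = -551 + 309 z + Q z$ ($R{\left(z,Q \right)} = \left(309 z + Q z\right) - 551 = -551 + 309 z + Q z$)
$L{\left(u{\left(-17 \right)},-541 \right)} + R{\left(-279,653 \right)} = \left(-644 - -541\right) + \left(-551 + 309 \left(-279\right) + 653 \left(-279\right)\right) = \left(-644 + 541\right) - 268949 = -103 - 268949 = -269052$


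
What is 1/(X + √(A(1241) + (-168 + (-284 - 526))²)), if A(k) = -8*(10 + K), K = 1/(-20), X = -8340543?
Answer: -41702715/347823282892223 - √23910110/347823282892223 ≈ -1.1991e-7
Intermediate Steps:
K = -1/20 ≈ -0.050000
A(k) = -398/5 (A(k) = -8*(10 - 1/20) = -8*199/20 = -398/5)
1/(X + √(A(1241) + (-168 + (-284 - 526))²)) = 1/(-8340543 + √(-398/5 + (-168 + (-284 - 526))²)) = 1/(-8340543 + √(-398/5 + (-168 - 810)²)) = 1/(-8340543 + √(-398/5 + (-978)²)) = 1/(-8340543 + √(-398/5 + 956484)) = 1/(-8340543 + √(4782022/5)) = 1/(-8340543 + √23910110/5)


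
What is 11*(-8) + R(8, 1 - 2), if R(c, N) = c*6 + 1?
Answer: -39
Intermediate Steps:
R(c, N) = 1 + 6*c (R(c, N) = 6*c + 1 = 1 + 6*c)
11*(-8) + R(8, 1 - 2) = 11*(-8) + (1 + 6*8) = -88 + (1 + 48) = -88 + 49 = -39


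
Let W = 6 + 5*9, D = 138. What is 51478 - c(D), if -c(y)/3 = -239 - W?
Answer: 50608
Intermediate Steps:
W = 51 (W = 6 + 45 = 51)
c(y) = 870 (c(y) = -3*(-239 - 1*51) = -3*(-239 - 51) = -3*(-290) = 870)
51478 - c(D) = 51478 - 1*870 = 51478 - 870 = 50608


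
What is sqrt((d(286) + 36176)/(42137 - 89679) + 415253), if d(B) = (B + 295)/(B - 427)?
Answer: sqrt(18659719186884407082)/6703422 ≈ 644.40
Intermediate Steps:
d(B) = (295 + B)/(-427 + B)
sqrt((d(286) + 36176)/(42137 - 89679) + 415253) = sqrt(((295 + 286)/(-427 + 286) + 36176)/(42137 - 89679) + 415253) = sqrt((581/(-141) + 36176)/(-47542) + 415253) = sqrt((-1/141*581 + 36176)*(-1/47542) + 415253) = sqrt((-581/141 + 36176)*(-1/47542) + 415253) = sqrt((5100235/141)*(-1/47542) + 415253) = sqrt(-5100235/6703422 + 415253) = sqrt(2783610995531/6703422) = sqrt(18659719186884407082)/6703422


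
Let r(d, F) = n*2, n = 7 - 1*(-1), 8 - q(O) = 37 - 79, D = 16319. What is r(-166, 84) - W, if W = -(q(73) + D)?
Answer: 16385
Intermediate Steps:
q(O) = 50 (q(O) = 8 - (37 - 79) = 8 - 1*(-42) = 8 + 42 = 50)
n = 8 (n = 7 + 1 = 8)
r(d, F) = 16 (r(d, F) = 8*2 = 16)
W = -16369 (W = -(50 + 16319) = -1*16369 = -16369)
r(-166, 84) - W = 16 - 1*(-16369) = 16 + 16369 = 16385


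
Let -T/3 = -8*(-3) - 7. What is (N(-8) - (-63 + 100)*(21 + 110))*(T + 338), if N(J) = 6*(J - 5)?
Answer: -1413475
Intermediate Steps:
N(J) = -30 + 6*J (N(J) = 6*(-5 + J) = -30 + 6*J)
T = -51 (T = -3*(-8*(-3) - 7) = -3*(24 - 7) = -3*17 = -51)
(N(-8) - (-63 + 100)*(21 + 110))*(T + 338) = ((-30 + 6*(-8)) - (-63 + 100)*(21 + 110))*(-51 + 338) = ((-30 - 48) - 37*131)*287 = (-78 - 1*4847)*287 = (-78 - 4847)*287 = -4925*287 = -1413475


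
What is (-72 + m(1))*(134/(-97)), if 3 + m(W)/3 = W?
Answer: 10452/97 ≈ 107.75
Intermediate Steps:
m(W) = -9 + 3*W
(-72 + m(1))*(134/(-97)) = (-72 + (-9 + 3*1))*(134/(-97)) = (-72 + (-9 + 3))*(134*(-1/97)) = (-72 - 6)*(-134/97) = -78*(-134/97) = 10452/97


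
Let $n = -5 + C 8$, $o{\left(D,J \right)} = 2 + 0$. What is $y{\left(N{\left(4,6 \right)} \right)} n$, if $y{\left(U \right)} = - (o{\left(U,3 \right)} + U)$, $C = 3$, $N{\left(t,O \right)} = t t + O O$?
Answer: $-1026$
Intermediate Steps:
$N{\left(t,O \right)} = O^{2} + t^{2}$ ($N{\left(t,O \right)} = t^{2} + O^{2} = O^{2} + t^{2}$)
$o{\left(D,J \right)} = 2$
$y{\left(U \right)} = -2 - U$ ($y{\left(U \right)} = - (2 + U) = -2 - U$)
$n = 19$ ($n = -5 + 3 \cdot 8 = -5 + 24 = 19$)
$y{\left(N{\left(4,6 \right)} \right)} n = \left(-2 - \left(6^{2} + 4^{2}\right)\right) 19 = \left(-2 - \left(36 + 16\right)\right) 19 = \left(-2 - 52\right) 19 = \left(-54\right) 19 = -1026$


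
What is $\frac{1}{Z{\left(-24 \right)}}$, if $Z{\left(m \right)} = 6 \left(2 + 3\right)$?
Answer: $\frac{1}{30} \approx 0.033333$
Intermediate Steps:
$Z{\left(m \right)} = 30$ ($Z{\left(m \right)} = 6 \cdot 5 = 30$)
$\frac{1}{Z{\left(-24 \right)}} = \frac{1}{30}$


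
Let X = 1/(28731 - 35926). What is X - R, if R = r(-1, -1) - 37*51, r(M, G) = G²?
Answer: 13569769/7195 ≈ 1886.0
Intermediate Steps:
X = -1/7195 (X = 1/(-7195) = -1/7195 ≈ -0.00013899)
R = -1886 (R = (-1)² - 37*51 = 1 - 1887 = -1886)
X - R = -1/7195 - 1*(-1886) = -1/7195 + 1886 = 13569769/7195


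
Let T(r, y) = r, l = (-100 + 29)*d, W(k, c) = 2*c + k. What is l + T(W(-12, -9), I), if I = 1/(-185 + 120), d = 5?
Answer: -385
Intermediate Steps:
W(k, c) = k + 2*c
I = -1/65 (I = 1/(-65) = -1/65 ≈ -0.015385)
l = -355 (l = (-100 + 29)*5 = -71*5 = -355)
l + T(W(-12, -9), I) = -355 + (-12 + 2*(-9)) = -355 + (-12 - 18) = -355 - 30 = -385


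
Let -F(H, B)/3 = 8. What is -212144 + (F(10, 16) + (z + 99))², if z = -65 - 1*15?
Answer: -212119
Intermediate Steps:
F(H, B) = -24 (F(H, B) = -3*8 = -24)
z = -80 (z = -65 - 15 = -80)
-212144 + (F(10, 16) + (z + 99))² = -212144 + (-24 + (-80 + 99))² = -212144 + (-24 + 19)² = -212144 + (-5)² = -212144 + 25 = -212119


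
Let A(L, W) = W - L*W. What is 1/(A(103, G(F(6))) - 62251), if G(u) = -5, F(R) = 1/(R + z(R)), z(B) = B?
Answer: -1/61741 ≈ -1.6197e-5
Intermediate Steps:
F(R) = 1/(2*R) (F(R) = 1/(R + R) = 1/(2*R))
A(L, W) = W - L*W
1/(A(103, G(F(6))) - 62251) = 1/(-5*(1 - 1*103) - 62251) = 1/(-5*(1 - 103) - 62251) = 1/(-5*(-102) - 62251) = 1/(510 - 62251) = 1/(-61741) = -1/61741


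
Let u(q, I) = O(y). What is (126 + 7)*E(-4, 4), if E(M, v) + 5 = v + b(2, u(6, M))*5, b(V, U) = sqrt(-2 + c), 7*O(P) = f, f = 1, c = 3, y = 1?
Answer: 532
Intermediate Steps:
O(P) = 1/7 (O(P) = (1/7)*1 = 1/7)
u(q, I) = 1/7
b(V, U) = 1 (b(V, U) = sqrt(-2 + 3) = sqrt(1) = 1)
E(M, v) = v (E(M, v) = -5 + (v + 1*5) = -5 + (v + 5) = -5 + (5 + v) = v)
(126 + 7)*E(-4, 4) = (126 + 7)*4 = 133*4 = 532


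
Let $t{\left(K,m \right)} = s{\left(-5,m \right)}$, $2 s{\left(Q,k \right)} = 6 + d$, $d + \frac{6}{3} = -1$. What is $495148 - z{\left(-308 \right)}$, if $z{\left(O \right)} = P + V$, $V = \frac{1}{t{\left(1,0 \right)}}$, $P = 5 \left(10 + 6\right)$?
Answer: $\frac{1485202}{3} \approx 4.9507 \cdot 10^{5}$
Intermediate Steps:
$d = -3$ ($d = -2 - 1 = -3$)
$s{\left(Q,k \right)} = \frac{3}{2}$ ($s{\left(Q,k \right)} = \frac{6 - 3}{2} = \frac{1}{2} \cdot 3 = \frac{3}{2}$)
$t{\left(K,m \right)} = \frac{3}{2}$
$P = 80$ ($P = 5 \cdot 16 = 80$)
$V = \frac{2}{3}$ ($V = \frac{1}{\frac{3}{2}} = \frac{2}{3} \approx 0.66667$)
$z{\left(O \right)} = \frac{242}{3}$ ($z{\left(O \right)} = 80 + \frac{2}{3} = \frac{242}{3}$)
$495148 - z{\left(-308 \right)} = 495148 - \frac{242}{3} = \frac{1485202}{3}$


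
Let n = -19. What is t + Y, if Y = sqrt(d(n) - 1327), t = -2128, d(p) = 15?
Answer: -2128 + 4*I*sqrt(82) ≈ -2128.0 + 36.222*I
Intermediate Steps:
Y = 4*I*sqrt(82) (Y = sqrt(15 - 1327) = sqrt(-1312) = 4*I*sqrt(82) ≈ 36.222*I)
t + Y = -2128 + 4*I*sqrt(82)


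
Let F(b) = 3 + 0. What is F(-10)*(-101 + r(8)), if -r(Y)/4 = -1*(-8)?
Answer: -399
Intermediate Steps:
F(b) = 3
r(Y) = -32 (r(Y) = -(-4)*(-8) = -4*8 = -32)
F(-10)*(-101 + r(8)) = 3*(-101 - 32) = 3*(-133) = -399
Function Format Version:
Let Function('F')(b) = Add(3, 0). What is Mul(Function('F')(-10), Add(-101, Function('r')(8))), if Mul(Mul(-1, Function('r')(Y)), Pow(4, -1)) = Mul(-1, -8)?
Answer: -399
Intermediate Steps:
Function('F')(b) = 3
Function('r')(Y) = -32 (Function('r')(Y) = Mul(-4, Mul(-1, -8)) = Mul(-4, 8) = -32)
Mul(Function('F')(-10), Add(-101, Function('r')(8))) = Mul(3, Add(-101, -32)) = Mul(3, -133) = -399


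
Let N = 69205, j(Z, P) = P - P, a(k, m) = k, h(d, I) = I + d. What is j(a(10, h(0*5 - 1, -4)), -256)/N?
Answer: 0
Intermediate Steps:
j(Z, P) = 0
j(a(10, h(0*5 - 1, -4)), -256)/N = 0/69205 = 0*(1/69205) = 0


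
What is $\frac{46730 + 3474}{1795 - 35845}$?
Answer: $- \frac{25102}{17025} \approx -1.4744$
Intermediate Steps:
$\frac{46730 + 3474}{1795 - 35845} = \frac{50204}{1795 - 35845} = \frac{50204}{-34050} = 50204 \left(- \frac{1}{34050}\right) = - \frac{25102}{17025}$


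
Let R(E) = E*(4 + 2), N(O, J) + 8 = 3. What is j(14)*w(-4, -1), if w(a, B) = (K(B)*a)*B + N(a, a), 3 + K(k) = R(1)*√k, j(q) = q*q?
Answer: -3332 + 4704*I ≈ -3332.0 + 4704.0*I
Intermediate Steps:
N(O, J) = -5 (N(O, J) = -8 + 3 = -5)
j(q) = q²
R(E) = 6*E (R(E) = E*6 = 6*E)
K(k) = -3 + 6*√k (K(k) = -3 + (6*1)*√k = -3 + 6*√k)
w(a, B) = -5 + B*a*(-3 + 6*√B) (w(a, B) = ((-3 + 6*√B)*a)*B - 5 = (a*(-3 + 6*√B))*B - 5 = B*a*(-3 + 6*√B) - 5 = -5 + B*a*(-3 + 6*√B))
j(14)*w(-4, -1) = 14²*(-5 + 3*(-1)*(-4)*(-1 + 2*√(-1))) = 196*(-5 + 3*(-1)*(-4)*(-1 + 2*I)) = 196*(-5 + (-12 + 24*I)) = 196*(-17 + 24*I) = -3332 + 4704*I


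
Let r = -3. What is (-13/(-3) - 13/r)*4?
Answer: 104/3 ≈ 34.667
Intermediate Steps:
(-13/(-3) - 13/r)*4 = (-13/(-3) - 13/(-3))*4 = (-13*(-⅓) - 13*(-⅓))*4 = (13/3 + 13/3)*4 = (26/3)*4 = 104/3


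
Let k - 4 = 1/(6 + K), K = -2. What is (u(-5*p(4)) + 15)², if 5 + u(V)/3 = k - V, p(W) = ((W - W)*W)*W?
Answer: 2601/16 ≈ 162.56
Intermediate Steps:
p(W) = 0 (p(W) = (0*W)*W = 0*W = 0)
k = 17/4 (k = 4 + 1/(6 - 2) = 4 + 1/4 = 4 + ¼ = 17/4 ≈ 4.2500)
u(V) = -9/4 - 3*V (u(V) = -15 + 3*(17/4 - V) = -15 + (51/4 - 3*V) = -9/4 - 3*V)
(u(-5*p(4)) + 15)² = ((-9/4 - (-15)*0) + 15)² = ((-9/4 - 3*0) + 15)² = ((-9/4 + 0) + 15)² = (-9/4 + 15)² = (51/4)² = 2601/16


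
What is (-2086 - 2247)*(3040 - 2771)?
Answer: -1165577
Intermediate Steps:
(-2086 - 2247)*(3040 - 2771) = -4333*269 = -1165577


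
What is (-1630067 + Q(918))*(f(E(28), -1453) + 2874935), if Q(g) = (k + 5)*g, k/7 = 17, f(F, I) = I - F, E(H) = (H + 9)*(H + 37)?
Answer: -4353227435095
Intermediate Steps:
E(H) = (9 + H)*(37 + H)
k = 119 (k = 7*17 = 119)
Q(g) = 124*g (Q(g) = (119 + 5)*g = 124*g)
(-1630067 + Q(918))*(f(E(28), -1453) + 2874935) = (-1630067 + 124*918)*((-1453 - (333 + 28² + 46*28)) + 2874935) = (-1630067 + 113832)*((-1453 - (333 + 784 + 1288)) + 2874935) = -1516235*((-1453 - 1*2405) + 2874935) = -1516235*((-1453 - 2405) + 2874935) = -1516235*(-3858 + 2874935) = -1516235*2871077 = -4353227435095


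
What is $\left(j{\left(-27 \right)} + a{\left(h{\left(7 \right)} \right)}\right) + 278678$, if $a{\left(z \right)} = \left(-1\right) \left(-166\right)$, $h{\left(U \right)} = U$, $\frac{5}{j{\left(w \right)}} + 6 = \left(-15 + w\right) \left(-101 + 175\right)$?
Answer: $\frac{868320211}{3114} \approx 2.7884 \cdot 10^{5}$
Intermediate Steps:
$j{\left(w \right)} = \frac{5}{-1116 + 74 w}$ ($j{\left(w \right)} = \frac{5}{-6 + \left(-15 + w\right) \left(-101 + 175\right)} = \frac{5}{-6 + \left(-15 + w\right) 74} = \frac{5}{-6 + \left(-1110 + 74 w\right)} = \frac{5}{-1116 + 74 w}$)
$a{\left(z \right)} = 166$
$\left(j{\left(-27 \right)} + a{\left(h{\left(7 \right)} \right)}\right) + 278678 = \left(\frac{5}{2 \left(-558 + 37 \left(-27\right)\right)} + 166\right) + 278678 = \left(\frac{5}{2 \left(-558 - 999\right)} + 166\right) + 278678 = \left(\frac{5}{2 \left(-1557\right)} + 166\right) + 278678 = \left(\frac{5}{2} \left(- \frac{1}{1557}\right) + 166\right) + 278678 = \left(- \frac{5}{3114} + 166\right) + 278678 = \frac{516919}{3114} + 278678 = \frac{868320211}{3114}$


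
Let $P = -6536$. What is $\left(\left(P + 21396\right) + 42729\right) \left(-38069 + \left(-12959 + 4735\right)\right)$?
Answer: $-2665967577$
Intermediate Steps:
$\left(\left(P + 21396\right) + 42729\right) \left(-38069 + \left(-12959 + 4735\right)\right) = \left(\left(-6536 + 21396\right) + 42729\right) \left(-38069 + \left(-12959 + 4735\right)\right) = \left(14860 + 42729\right) \left(-38069 - 8224\right) = 57589 \left(-46293\right) = -2665967577$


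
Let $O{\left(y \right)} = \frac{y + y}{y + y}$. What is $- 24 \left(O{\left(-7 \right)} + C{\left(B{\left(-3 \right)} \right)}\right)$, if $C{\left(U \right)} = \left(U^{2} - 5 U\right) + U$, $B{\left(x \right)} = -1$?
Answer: $-144$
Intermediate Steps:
$O{\left(y \right)} = 1$ ($O{\left(y \right)} = \frac{2 y}{2 y} = 2 y \frac{1}{2 y} = 1$)
$C{\left(U \right)} = U^{2} - 4 U$
$- 24 \left(O{\left(-7 \right)} + C{\left(B{\left(-3 \right)} \right)}\right) = - 24 \left(1 - \left(-4 - 1\right)\right) = - 24 \left(1 - -5\right) = - 24 \left(1 + 5\right) = \left(-24\right) 6 = -144$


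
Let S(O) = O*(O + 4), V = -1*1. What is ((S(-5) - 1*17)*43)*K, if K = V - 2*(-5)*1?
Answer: -4644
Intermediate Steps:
V = -1
S(O) = O*(4 + O)
K = 9 (K = -1 - 2*(-5)*1 = -1 + 10*1 = -1 + 10 = 9)
((S(-5) - 1*17)*43)*K = ((-5*(4 - 5) - 1*17)*43)*9 = ((-5*(-1) - 17)*43)*9 = ((5 - 17)*43)*9 = -12*43*9 = -516*9 = -4644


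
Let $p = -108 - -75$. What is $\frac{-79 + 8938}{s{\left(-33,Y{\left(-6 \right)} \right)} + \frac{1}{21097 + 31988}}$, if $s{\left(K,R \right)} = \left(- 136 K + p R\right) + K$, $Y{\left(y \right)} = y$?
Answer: $\frac{470280015}{247004506} \approx 1.9039$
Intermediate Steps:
$p = -33$ ($p = -108 + 75 = -33$)
$s{\left(K,R \right)} = - 135 K - 33 R$ ($s{\left(K,R \right)} = \left(- 136 K - 33 R\right) + K = - 135 K - 33 R$)
$\frac{-79 + 8938}{s{\left(-33,Y{\left(-6 \right)} \right)} + \frac{1}{21097 + 31988}} = \frac{-79 + 8938}{\left(\left(-135\right) \left(-33\right) - -198\right) + \frac{1}{21097 + 31988}} = \frac{8859}{\left(4455 + 198\right) + \frac{1}{53085}} = \frac{8859}{4653 + \frac{1}{53085}} = \frac{8859}{\frac{247004506}{53085}} = 8859 \cdot \frac{53085}{247004506} = \frac{470280015}{247004506}$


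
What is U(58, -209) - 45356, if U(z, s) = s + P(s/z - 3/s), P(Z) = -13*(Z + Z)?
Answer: -275603874/6061 ≈ -45472.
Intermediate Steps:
P(Z) = -26*Z
U(z, s) = s + 78/s - 26*s/z (U(z, s) = s - 26*(s/z - 3/s) = s - 26*(-3/s + s/z) = s + (78/s - 26*s/z) = s + 78/s - 26*s/z)
U(58, -209) - 45356 = (-209 + 78/(-209) - 26*(-209)/58) - 45356 = (-209 + 78*(-1/209) - 26*(-209)*1/58) - 45356 = (-209 - 78/209 + 2717/29) - 45356 = -701158/6061 - 45356 = -275603874/6061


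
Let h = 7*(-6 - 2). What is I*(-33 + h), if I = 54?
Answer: -4806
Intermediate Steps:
h = -56 (h = 7*(-8) = -56)
I*(-33 + h) = 54*(-33 - 56) = 54*(-89) = -4806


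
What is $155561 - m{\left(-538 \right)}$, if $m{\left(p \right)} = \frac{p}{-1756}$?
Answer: $\frac{136582289}{878} \approx 1.5556 \cdot 10^{5}$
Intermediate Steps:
$m{\left(p \right)} = - \frac{p}{1756}$ ($m{\left(p \right)} = p \left(- \frac{1}{1756}\right) = - \frac{p}{1756}$)
$155561 - m{\left(-538 \right)} = 155561 - \left(- \frac{1}{1756}\right) \left(-538\right) = 155561 - \frac{269}{878} = \frac{136582289}{878}$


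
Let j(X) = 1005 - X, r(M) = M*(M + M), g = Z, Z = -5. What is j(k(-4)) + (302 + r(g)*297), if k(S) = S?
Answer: 16161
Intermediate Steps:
g = -5
r(M) = 2*M² (r(M) = M*(2*M) = 2*M²)
j(k(-4)) + (302 + r(g)*297) = (1005 - 1*(-4)) + (302 + (2*(-5)²)*297) = (1005 + 4) + (302 + (2*25)*297) = 1009 + (302 + 50*297) = 1009 + (302 + 14850) = 1009 + 15152 = 16161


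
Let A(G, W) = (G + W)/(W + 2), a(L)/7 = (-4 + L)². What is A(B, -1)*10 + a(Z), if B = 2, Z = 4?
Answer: 10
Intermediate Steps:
a(L) = 7*(-4 + L)²
A(G, W) = (G + W)/(2 + W)
A(B, -1)*10 + a(Z) = ((2 - 1)/(2 - 1))*10 + 7*(-4 + 4)² = (1/1)*10 + 7*0² = (1*1)*10 + 7*0 = 1*10 + 0 = 10 + 0 = 10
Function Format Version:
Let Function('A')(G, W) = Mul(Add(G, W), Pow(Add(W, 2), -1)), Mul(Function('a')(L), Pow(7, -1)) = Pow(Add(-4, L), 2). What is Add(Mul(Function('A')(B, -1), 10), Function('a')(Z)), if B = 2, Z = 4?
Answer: 10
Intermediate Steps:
Function('a')(L) = Mul(7, Pow(Add(-4, L), 2))
Function('A')(G, W) = Mul(Pow(Add(2, W), -1), Add(G, W)) (Function('A')(G, W) = Mul(Add(G, W), Pow(Add(2, W), -1)) = Mul(Pow(Add(2, W), -1), Add(G, W)))
Add(Mul(Function('A')(B, -1), 10), Function('a')(Z)) = Add(Mul(Mul(Pow(Add(2, -1), -1), Add(2, -1)), 10), Mul(7, Pow(Add(-4, 4), 2))) = Add(Mul(Mul(Pow(1, -1), 1), 10), Mul(7, Pow(0, 2))) = Add(Mul(Mul(1, 1), 10), Mul(7, 0)) = Add(Mul(1, 10), 0) = Add(10, 0) = 10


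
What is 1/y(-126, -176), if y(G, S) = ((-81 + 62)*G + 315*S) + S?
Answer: -1/53222 ≈ -1.8789e-5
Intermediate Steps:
y(G, S) = -19*G + 316*S (y(G, S) = (-19*G + 315*S) + S = -19*G + 316*S)
1/y(-126, -176) = 1/(-19*(-126) + 316*(-176)) = 1/(2394 - 55616) = 1/(-53222) = -1/53222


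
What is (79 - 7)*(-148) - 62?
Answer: -10718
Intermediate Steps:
(79 - 7)*(-148) - 62 = 72*(-148) - 62 = -10656 - 62 = -10718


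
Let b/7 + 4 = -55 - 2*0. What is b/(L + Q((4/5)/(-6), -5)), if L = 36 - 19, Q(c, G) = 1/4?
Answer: -1652/69 ≈ -23.942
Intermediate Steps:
Q(c, G) = ¼
L = 17
b = -413 (b = -28 + 7*(-55 - 2*0) = -28 + 7*(-55 + 0) = -28 + 7*(-55) = -28 - 385 = -413)
b/(L + Q((4/5)/(-6), -5)) = -413/(17 + ¼) = -413/(69/4) = (4/69)*(-413) = -1652/69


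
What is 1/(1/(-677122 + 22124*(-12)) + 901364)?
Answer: 942610/849634720039 ≈ 1.1094e-6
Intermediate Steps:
1/(1/(-677122 + 22124*(-12)) + 901364) = 1/(1/(-677122 - 265488) + 901364) = 1/(1/(-942610) + 901364) = 1/(-1/942610 + 901364) = 1/(849634720039/942610) = 942610/849634720039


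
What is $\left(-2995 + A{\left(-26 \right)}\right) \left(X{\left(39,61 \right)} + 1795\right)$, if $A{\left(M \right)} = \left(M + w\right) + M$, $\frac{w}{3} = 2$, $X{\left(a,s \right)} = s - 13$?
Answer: $-5604563$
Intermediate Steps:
$X{\left(a,s \right)} = -13 + s$
$w = 6$ ($w = 3 \cdot 2 = 6$)
$A{\left(M \right)} = 6 + 2 M$ ($A{\left(M \right)} = \left(M + 6\right) + M = \left(6 + M\right) + M = 6 + 2 M$)
$\left(-2995 + A{\left(-26 \right)}\right) \left(X{\left(39,61 \right)} + 1795\right) = \left(-2995 + \left(6 + 2 \left(-26\right)\right)\right) \left(\left(-13 + 61\right) + 1795\right) = \left(-2995 + \left(6 - 52\right)\right) \left(48 + 1795\right) = \left(-2995 - 46\right) 1843 = \left(-3041\right) 1843 = -5604563$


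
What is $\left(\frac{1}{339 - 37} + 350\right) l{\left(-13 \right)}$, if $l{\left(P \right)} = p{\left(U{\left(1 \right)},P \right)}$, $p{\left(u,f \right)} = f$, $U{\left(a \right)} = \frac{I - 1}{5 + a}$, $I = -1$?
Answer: $- \frac{1374113}{302} \approx -4550.0$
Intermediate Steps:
$U{\left(a \right)} = - \frac{2}{5 + a}$ ($U{\left(a \right)} = \frac{-1 - 1}{5 + a} = - \frac{2}{5 + a}$)
$l{\left(P \right)} = P$
$\left(\frac{1}{339 - 37} + 350\right) l{\left(-13 \right)} = \left(\frac{1}{339 - 37} + 350\right) \left(-13\right) = \left(\frac{1}{302} + 350\right) \left(-13\right) = \frac{105701}{302} \left(-13\right) = - \frac{1374113}{302}$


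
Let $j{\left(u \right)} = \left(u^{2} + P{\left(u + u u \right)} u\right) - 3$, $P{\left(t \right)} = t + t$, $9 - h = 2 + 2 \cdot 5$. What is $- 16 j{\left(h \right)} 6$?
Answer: $2880$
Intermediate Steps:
$h = -3$ ($h = 9 - \left(2 + 2 \cdot 5\right) = 9 - \left(2 + 10\right) = 9 - 12 = -3$)
$P{\left(t \right)} = 2 t$
$j{\left(u \right)} = -3 + u^{2} + u \left(2 u + 2 u^{2}\right)$ ($j{\left(u \right)} = \left(u^{2} + 2 \left(u + u u\right) u\right) - 3 = \left(u^{2} + 2 \left(u + u^{2}\right) u\right) - 3 = \left(u^{2} + \left(2 u + 2 u^{2}\right) u\right) - 3 = \left(u^{2} + u \left(2 u + 2 u^{2}\right)\right) - 3 = -3 + u^{2} + u \left(2 u + 2 u^{2}\right)$)
$- 16 j{\left(h \right)} 6 = - 16 \left(-3 + 2 \left(-3\right)^{3} + 3 \left(-3\right)^{2}\right) 6 = - 16 \left(-3 + 2 \left(-27\right) + 3 \cdot 9\right) 6 = - 16 \left(-3 - 54 + 27\right) 6 = \left(-16\right) \left(-30\right) 6 = 480 \cdot 6 = 2880$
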